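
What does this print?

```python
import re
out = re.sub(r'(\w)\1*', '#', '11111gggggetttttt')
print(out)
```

`\1` has to match the exact text group 1 already captured.
`sub` substitutes '#' at each match site.

####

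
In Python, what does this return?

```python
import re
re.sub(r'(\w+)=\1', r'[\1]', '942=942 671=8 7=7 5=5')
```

'[942] 671=8 [7] [5]'

`\1` is not a pattern — it's the concrete string captured by group 1, re-applied verbatim.
`\1` in the replacement pulls in group 1's text for each match.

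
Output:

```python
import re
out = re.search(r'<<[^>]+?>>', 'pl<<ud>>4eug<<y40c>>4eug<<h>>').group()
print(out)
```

<<ud>>

Unlike `match`, `search` isn't anchored — it looks for the pattern anywhere in the string.
The match spans [2:8] → '<<ud>>'.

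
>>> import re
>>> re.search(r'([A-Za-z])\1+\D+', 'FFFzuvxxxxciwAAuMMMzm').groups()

`\1` is not a pattern — it's the concrete string captured by group 1, re-applied verbatim.
Unlike `match`, `search` isn't anchored — it looks for the pattern anywhere in the string.
The match spans [0:21] → 'FFFzuvxxxxciwAAuMMMzm'.
Captured: group 1 = 'F'.

('F',)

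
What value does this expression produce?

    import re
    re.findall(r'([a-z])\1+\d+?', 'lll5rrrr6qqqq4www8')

['l', 'r', 'q', 'w']

After group 1 captures some text, `\1` only succeeds where that same text appears again.
Scanning left to right: at [0:4] match 'lll5', group 1 = 'l'; at [4:9] match 'rrrr6', group 1 = 'r'; at [9:14] match 'qqqq4', group 1 = 'q'; at [14:18] match 'www8', group 1 = 'w'.
Because there's exactly one group, `findall` drops the full match and keeps group 1 from each hit.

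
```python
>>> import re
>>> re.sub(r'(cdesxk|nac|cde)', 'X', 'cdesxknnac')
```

Branches in `(...|...)` are attempted left-to-right; the first branch that allows the whole pattern to succeed is taken.
Matches: at [0:6] → 'cdesxk'; at [7:10] → 'nac'.
Each match is replaced by 'X'.

'XnX'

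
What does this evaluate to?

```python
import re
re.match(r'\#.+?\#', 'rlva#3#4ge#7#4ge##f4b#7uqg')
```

`match` is anchored at position 0; if the pattern doesn't fit there, it returns None.
Here position 0 doesn't satisfy it, so the call returns None.

None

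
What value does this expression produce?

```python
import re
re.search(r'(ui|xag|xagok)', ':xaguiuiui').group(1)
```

'xag'

`search` walks the string left to right and returns the first match it finds.
The match spans [1:4] → 'xag'.
Captured: group 1 = 'xag'.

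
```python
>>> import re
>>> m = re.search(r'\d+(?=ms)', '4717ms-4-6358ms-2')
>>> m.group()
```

'4717'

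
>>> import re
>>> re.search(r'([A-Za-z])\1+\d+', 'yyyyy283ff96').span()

`\1` is not a pattern — it's the concrete string captured by group 1, re-applied verbatim.
`search` walks the string left to right and returns the first match it finds.
The match spans [0:8] → 'yyyyy283'.
Captured: group 1 = 'y'.

(0, 8)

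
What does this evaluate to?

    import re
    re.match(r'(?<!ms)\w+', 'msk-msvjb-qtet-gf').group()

'msk'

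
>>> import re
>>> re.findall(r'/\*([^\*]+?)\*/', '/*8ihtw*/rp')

['8ihtw']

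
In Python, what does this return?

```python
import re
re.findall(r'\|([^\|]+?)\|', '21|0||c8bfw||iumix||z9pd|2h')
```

['0', 'c8bfw', 'iumix', 'z9pd']

Matches: at [2:5] match '|0|', group 1 = '0'; at [5:12] match '|c8bfw|', group 1 = 'c8bfw'; at [12:19] match '|iumix|', group 1 = 'iumix'; at [19:25] match '|z9pd|', group 1 = 'z9pd'.
Because there's exactly one group, `findall` drops the full match and keeps group 1 from each hit.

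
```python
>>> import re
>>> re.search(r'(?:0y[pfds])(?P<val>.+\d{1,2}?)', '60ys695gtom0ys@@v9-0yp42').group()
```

The pattern matches the literal '0y', then one of [pfds] (non-capturing group); then one or more of any character, then 1 to 2 of a digit (lazy) (captured as 'val').
The match spans [1:24] → '0ys695gtom0ys@@v9-0yp42'.

'0ys695gtom0ys@@v9-0yp42'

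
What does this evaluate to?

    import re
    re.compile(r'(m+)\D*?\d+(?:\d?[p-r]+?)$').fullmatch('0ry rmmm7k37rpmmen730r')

None

`re.fullmatch` is like wrapping the pattern in `^…$` (in single-line mode).
Here the pattern can't cover the whole string, so the call returns None.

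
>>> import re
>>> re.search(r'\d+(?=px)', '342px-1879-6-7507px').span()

(0, 3)

The positive lookaround only admits positions where the adjacent text matches; those characters stay outside the span.
`search` walks the string left to right and returns the first match it finds.
The match spans [0:3] → '342'.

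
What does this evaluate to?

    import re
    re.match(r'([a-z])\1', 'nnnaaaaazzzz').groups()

('n',)

After group 1 captures some text, `\1` only succeeds where that same text appears again.
`match` is anchored at position 0; if the pattern doesn't fit there, it returns None.
The match spans [0:2] → 'nn'.
Captured: group 1 = 'n'.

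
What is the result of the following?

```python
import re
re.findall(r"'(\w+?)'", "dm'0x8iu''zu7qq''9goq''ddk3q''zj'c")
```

['0x8iu', 'zu7qq', '9goq', 'ddk3q', 'zj']

With a single group, `findall` returns only what that group captured — 5 items.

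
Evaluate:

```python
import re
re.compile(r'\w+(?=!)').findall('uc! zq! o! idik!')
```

['uc', 'zq', 'o', 'idik']

Lookahead/lookbehind check context without consuming it, so the matched span excludes the asserted characters.
Scanning left to right: at [0:2] → 'uc'; at [4:6] → 'zq'; at [8:9] → 'o'; at [11:15] → 'idik'.
With no groups in the pattern, `findall` gives back each whole match — 4 here.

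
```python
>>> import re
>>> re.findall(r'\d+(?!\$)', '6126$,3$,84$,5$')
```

The negative lookaround is zero-width — it rules out positions where the adjacent text would match, without consuming anything.
Scanning left to right: at [0:3] → '612'; at [9:10] → '8'.
Since nothing is captured, `findall` lists the 2 matched substrings directly.

['612', '8']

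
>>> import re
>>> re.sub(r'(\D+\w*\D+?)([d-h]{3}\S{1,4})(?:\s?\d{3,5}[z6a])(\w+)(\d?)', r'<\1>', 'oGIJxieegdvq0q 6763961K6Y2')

'<oGIJxie>'

The pattern matches one or more of a non-digit, then zero or more of a word character, then one or more of a non-digit (lazy) (captured); then exactly 3 of a character in [d-h], then 1 to 4 of a non-whitespace character (captured); then optionally whitespace, then 3 to 5 of a digit, then one of [z6a] (non-capturing group); then one or more of a word character (captured); then optionally a digit (captured).
Matches: at [0:26] → 'oGIJxieegdvq0q 6763961K6Y2'.
The replacement refers to a captured group, so each match is rewritten using its own captured text.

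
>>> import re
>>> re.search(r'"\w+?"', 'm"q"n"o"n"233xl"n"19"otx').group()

`search` walks the string left to right and returns the first match it finds.
The match spans [1:4] → '"q"'.

'"q"'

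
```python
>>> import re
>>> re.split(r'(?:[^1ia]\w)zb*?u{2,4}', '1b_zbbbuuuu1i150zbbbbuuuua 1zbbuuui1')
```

['1', '1i1', 'a', 'i1']

This matches any character except [1ia], then a word character (non-capturing group); then a literal 'z', then zero or more of the literal 'b' (lazy), then 2 to 4 of the literal 'u'.
Matches to split on: at [1:11] → 'b_zbbbuuuu'; at [14:25] → '50zbbbbuuuu'; at [26:34] → ' 1zbbuuu'.
Each match becomes a cut point; 4 segments remain.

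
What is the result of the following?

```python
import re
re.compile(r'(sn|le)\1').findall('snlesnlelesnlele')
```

['le', 'le']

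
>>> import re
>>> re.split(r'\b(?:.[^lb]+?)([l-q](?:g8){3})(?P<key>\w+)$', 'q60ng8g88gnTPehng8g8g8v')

['', 'ng8g8g8', 'v', '']

`re.split` interleaves the captured-group text with the surrounding fragments.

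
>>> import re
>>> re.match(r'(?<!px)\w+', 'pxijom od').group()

With `match`, the pattern is implicitly anchored at the beginning.
The match spans [0:6] → 'pxijom'.

'pxijom'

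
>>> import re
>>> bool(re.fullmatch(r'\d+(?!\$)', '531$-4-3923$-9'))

`fullmatch` succeeds only if the pattern covers the string from start to end.
Here the string isn't matched end-to-end, so the call returns None, and `bool(None)` is False.

False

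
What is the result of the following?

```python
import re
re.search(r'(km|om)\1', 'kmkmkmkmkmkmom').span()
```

The backreference `\1` re-matches whatever the first group consumed, character for character.
`re.search` scans for the first position where the pattern succeeds.
The match spans [0:4] → 'kmkm'.
Captured: group 1 = 'km'.

(0, 4)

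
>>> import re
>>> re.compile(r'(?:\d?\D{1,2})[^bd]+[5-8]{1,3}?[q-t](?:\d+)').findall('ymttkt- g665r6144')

Pattern: optionally a digit, then 1 to 2 of a non-digit (non-capturing group); then one or more of any character except [bd], then 1 to 3 of a character in [5-8] (lazy), then a character in [q-t]; then one or more of a digit (non-capturing group).
Scanning left to right: at [0:17] → 'ymttkt- g665r6144'.
Since nothing is captured, `findall` lists the 1 matched substring directly.

['ymttkt- g665r6144']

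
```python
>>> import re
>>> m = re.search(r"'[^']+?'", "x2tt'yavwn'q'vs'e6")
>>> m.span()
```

Unlike `match`, `search` isn't anchored — it looks for the pattern anywhere in the string.
The match spans [4:11] → "'yavwn'".

(4, 11)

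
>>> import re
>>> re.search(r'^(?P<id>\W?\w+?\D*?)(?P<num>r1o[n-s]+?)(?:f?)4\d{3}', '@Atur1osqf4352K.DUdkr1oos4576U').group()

Because the quantifier is non-greedy, it stops expanding at the earliest point where the rest of the pattern can succeed.
The match spans [0:14] → '@Atur1osqf4352'.

'@Atur1osqf4352'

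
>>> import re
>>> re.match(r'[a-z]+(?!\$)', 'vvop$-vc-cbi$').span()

(0, 3)

`re.match` won't scan ahead — the pattern has to work from the very first character.
The match spans [0:3] → 'vvo'.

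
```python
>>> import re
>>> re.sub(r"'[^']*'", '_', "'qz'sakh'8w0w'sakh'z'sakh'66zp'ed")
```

'_sakh_sakh_sakh_ed'

Matches: at [0:4] → "'qz'"; at [8:14] → "'8w0w'"; at [18:21] → "'z'"; at [25:31] → "'66zp'".
Each match is replaced by '_'.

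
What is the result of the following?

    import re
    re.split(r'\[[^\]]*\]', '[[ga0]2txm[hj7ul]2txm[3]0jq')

Matches to split on: at [0:6] → '[[ga0]'; at [10:17] → '[hj7ul]'; at [21:24] → '[3]'.
`split` removes every match and returns the 4 fragments in between.

['', '2txm', '2txm', '0jq']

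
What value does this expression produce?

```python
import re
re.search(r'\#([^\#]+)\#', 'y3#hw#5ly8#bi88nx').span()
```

(2, 6)

`re.search` tries every starting position until one works.
The match spans [2:6] → '#hw#'.
Captured: group 1 = 'hw'.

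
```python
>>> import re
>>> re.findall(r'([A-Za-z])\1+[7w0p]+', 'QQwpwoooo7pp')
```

After group 1 captures some text, `\1` only succeeds where that same text appears again.
Scanning left to right: at [0:5] match 'QQwpw', group 1 = 'Q'; at [5:12] match 'oooo7pp', group 1 = 'o'.
`findall` collects group 1 from each match (2 total).

['Q', 'o']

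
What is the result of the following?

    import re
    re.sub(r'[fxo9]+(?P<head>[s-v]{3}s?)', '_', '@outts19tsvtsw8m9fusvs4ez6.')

The pattern matches one or more of one of [fxo9]; then exactly 3 of a character in [s-v], then optionally a literal 's' (captured as 'head').
`sub` substitutes '_' at each match site.

'@_1_tsw8m_4ez6.'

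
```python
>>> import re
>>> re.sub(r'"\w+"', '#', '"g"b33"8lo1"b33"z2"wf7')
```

Every occurrence is swapped for '#'.

'#b33#b33#wf7'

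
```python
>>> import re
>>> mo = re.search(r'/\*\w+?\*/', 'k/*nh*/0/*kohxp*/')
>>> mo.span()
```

(1, 7)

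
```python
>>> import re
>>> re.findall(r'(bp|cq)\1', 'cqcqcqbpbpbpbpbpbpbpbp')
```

['cq', 'bp', 'bp', 'bp', 'bp']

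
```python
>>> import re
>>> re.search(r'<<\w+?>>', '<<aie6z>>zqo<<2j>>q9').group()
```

`re.search` tries every starting position until one works.
The match spans [0:9] → '<<aie6z>>'.

'<<aie6z>>'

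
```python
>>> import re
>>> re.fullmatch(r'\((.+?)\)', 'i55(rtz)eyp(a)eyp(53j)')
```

`re.fullmatch` is like wrapping the pattern in `^…$` (in single-line mode).
Here the string isn't matched end-to-end, so the call returns None.

None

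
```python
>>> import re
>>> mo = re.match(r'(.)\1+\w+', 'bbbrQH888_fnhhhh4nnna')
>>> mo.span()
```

(0, 21)

A backreference is literal: `\1` must see the identical characters the first group matched.
`match` is anchored at position 0; if the pattern doesn't fit there, it returns None.
The match spans [0:21] → 'bbbrQH888_fnhhhh4nnna'.
Captured: group 1 = 'b'.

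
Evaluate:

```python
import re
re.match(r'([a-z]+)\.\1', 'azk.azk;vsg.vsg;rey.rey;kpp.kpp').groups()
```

After group 1 captures some text, `\1` only succeeds where that same text appears again.
`match` is anchored at position 0; if the pattern doesn't fit there, it returns None.
The match spans [0:7] → 'azk.azk'.
Captured: group 1 = 'azk'.

('azk',)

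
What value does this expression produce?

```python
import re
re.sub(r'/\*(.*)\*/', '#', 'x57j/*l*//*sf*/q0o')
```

'x57j#q0o'

`sub` substitutes '#' at each match site.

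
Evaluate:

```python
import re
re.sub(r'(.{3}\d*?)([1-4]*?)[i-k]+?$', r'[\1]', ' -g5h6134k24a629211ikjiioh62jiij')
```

' -g5h6134k24a629211ikji[ioh6]'

This matches exactly 3 of any character, then zero or more of a digit (lazy) (captured); then zero or more of a character in [1-4] (lazy) (captured); then one or more of a character in [i-k] (lazy); then anchored at the end.
Matches: at [23:32] → 'ioh62jiij'.
`\1` in the replacement pulls in group 1's text for each match.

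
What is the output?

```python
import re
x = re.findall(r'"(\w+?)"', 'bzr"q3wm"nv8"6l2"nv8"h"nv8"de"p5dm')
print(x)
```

Matches: at [3:9] match '"q3wm"', group 1 = 'q3wm'; at [12:17] match '"6l2"', group 1 = '6l2'; at [20:23] match '"h"', group 1 = 'h'; at [26:30] match '"de"', group 1 = 'de'.
Because there's exactly one group, `findall` drops the full match and keeps group 1 from each hit.

['q3wm', '6l2', 'h', 'de']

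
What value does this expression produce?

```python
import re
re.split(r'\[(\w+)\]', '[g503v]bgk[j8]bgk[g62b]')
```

Matches to split on: at [0:7] → '[g503v]'; at [10:14] → '[j8]'; at [17:23] → '[g62b]'.
Because the pattern has a capturing group, `split` also inserts each captured text between the pieces.

['', 'g503v', 'bgk', 'j8', 'bgk', 'g62b', '']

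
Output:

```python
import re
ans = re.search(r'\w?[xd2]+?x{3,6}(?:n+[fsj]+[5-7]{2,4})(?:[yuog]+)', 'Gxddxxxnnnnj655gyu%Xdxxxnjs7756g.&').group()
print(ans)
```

Gxddxxxnnnnj655gyu

This matches optionally a word character; then one or more of one of [xd2] (lazy), then 3 to 6 of the literal 'x'; then one or more of a literal 'n', then one or more of one of [fsj], then 2 to 4 of a character in [5-7] (non-capturing group); then one or more of one of [yuog] (non-capturing group).
`re.search` tries every starting position until one works.
The match spans [0:18] → 'Gxddxxxnnnnj655gyu'.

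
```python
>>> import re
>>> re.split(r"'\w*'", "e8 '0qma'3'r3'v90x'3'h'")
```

['e8 ', '3', 'v90x', "h'"]

`split` removes every match and returns the 4 fragments in between.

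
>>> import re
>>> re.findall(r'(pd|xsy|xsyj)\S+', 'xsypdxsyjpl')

Scanning left to right: at [0:11] match 'xsypdxsyjpl', group 1 = 'xsy'.
Because there's exactly one group, `findall` drops the full match and keeps group 1 from the one hit.

['xsy']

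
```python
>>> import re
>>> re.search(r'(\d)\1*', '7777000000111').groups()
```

The match spans [0:4] → '7777'.
Captured: group 1 = '7'.

('7',)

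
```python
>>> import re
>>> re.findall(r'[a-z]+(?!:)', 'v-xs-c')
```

The negative lookahead/lookbehind blocks any match where the forbidden context is present.
Scanning left to right: at [0:1] → 'v'; at [2:4] → 'xs'; at [5:6] → 'c'.
With no groups in the pattern, `findall` gives back each whole match — 3 here.

['v', 'xs', 'c']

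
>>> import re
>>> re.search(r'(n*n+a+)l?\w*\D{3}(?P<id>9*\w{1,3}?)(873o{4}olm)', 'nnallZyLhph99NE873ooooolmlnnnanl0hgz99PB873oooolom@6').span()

(0, 25)

The match spans [0:25] → 'nnallZyLhph99NE873ooooolm'.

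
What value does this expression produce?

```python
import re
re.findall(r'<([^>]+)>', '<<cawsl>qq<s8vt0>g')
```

['<cawsl', 's8vt0']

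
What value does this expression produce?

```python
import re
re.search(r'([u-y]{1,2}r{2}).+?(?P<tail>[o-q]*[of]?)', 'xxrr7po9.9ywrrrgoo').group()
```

'xxrr7po'

Pattern: 1 to 2 of a character in [u-y], then exactly 2 of a literal 'r' (captured); then one or more of any character (lazy); then zero or more of a character in [o-q], then optionally one of [of] (captured as 'tail').
Unlike `match`, `search` isn't anchored — it looks for the pattern anywhere in the string.
The match spans [0:7] → 'xxrr7po'.
Captured: group 1 = 'xxrr', group 2 = 'po'.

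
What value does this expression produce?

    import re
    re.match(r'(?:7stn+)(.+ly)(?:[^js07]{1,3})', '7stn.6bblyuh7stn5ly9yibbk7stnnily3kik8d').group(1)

'.6bblyuh7stn5ly9yibbk7stnnily'

This matches the literal '7st', then one or more of the literal 'n' (non-capturing group); then one or more of any character, then the literal 'ly' (captured); then 1 to 3 of any character except [js07] (non-capturing group).
`re.match` only tries the pattern at the start of the string.
The match spans [0:36] → '7stn.6bblyuh7stn5ly9yibbk7stnnily3ki'.
Captured: group 1 = '.6bblyuh7stn5ly9yibbk7stnnily'.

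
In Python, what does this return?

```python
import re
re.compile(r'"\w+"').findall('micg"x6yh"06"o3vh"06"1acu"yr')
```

With no groups in the pattern, `findall` gives back each whole match — 3 here.

['"x6yh"', '"o3vh"', '"1acu"']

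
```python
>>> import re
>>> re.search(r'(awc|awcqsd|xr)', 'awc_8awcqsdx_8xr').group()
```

'awc'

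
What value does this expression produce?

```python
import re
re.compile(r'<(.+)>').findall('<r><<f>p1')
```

['r><<f']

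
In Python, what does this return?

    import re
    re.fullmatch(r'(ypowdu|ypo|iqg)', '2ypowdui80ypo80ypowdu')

`re.fullmatch` requires the pattern to consume the entire string.
Here there's no way to consume every character, so the call returns None.

None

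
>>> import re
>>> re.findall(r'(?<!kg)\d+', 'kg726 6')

['26', '6']

Because the assertion is negative and zero-width, positions next to the forbidden text are skipped.
Scanning left to right: at [3:5] → '26'; at [6:7] → '6'.
With no groups in the pattern, `findall` gives back each whole match — 2 here.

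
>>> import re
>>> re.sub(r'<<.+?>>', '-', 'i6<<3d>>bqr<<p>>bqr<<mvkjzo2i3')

'i6-bqr-bqr<<mvkjzo2i3'

The `?` after the quantifier makes it lazy — it takes as little as possible before letting the rest of the pattern try.
Matches: at [2:8] → '<<3d>>'; at [11:16] → '<<p>>'.
Every occurrence is swapped for '-'.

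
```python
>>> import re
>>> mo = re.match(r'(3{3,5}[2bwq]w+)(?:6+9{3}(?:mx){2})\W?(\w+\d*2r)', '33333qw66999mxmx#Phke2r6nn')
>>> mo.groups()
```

('33333qw', 'Phke2r')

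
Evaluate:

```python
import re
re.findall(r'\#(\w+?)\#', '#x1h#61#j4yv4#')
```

['x1h', 'j4yv4']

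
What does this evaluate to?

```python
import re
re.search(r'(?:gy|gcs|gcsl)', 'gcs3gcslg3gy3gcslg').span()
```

`re.search` scans for the first position where the pattern succeeds.
The match spans [0:3] → 'gcs'.

(0, 3)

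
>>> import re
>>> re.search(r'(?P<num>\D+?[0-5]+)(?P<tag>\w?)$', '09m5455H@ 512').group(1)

The pattern matches one or more of a non-digit (lazy), then one or more of a character in [0-5] (captured as 'num'); then optionally a word character (captured as 'tag'); then anchored at the end.
`search` walks the string left to right and returns the first match it finds.
The match spans [7:13] → 'H@ 512'.
Captured: group 1 = 'H@ 512', group 2 = ''.

'H@ 512'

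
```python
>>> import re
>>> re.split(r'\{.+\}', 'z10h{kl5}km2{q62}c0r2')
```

['z10h', 'c0r2']

Matches to split on: at [4:17] → '{kl5}km2{q62}'.
The string is cut at each match, leaving 2 pieces.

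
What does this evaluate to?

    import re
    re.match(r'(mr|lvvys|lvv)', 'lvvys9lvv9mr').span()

`re.match` won't scan ahead — the pattern has to work from the very first character.
The match spans [0:5] → 'lvvys'.

(0, 5)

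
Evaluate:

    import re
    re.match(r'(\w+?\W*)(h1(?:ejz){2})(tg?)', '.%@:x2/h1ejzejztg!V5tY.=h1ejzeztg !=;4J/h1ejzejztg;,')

With `match`, the pattern is implicitly anchored at the beginning.
Here the string doesn't start with a match, so the call returns None.

None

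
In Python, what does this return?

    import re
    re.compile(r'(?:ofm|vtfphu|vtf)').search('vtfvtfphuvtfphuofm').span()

`search` walks the string left to right and returns the first match it finds.
The match spans [0:3] → 'vtf'.

(0, 3)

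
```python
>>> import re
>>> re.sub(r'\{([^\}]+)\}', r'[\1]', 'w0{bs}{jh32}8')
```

Matches: at [2:6] → '{bs}'; at [6:12] → '{jh32}'.
The replacement refers to a captured group, so each match is rewritten using its own captured text.

'w0[bs][jh32]8'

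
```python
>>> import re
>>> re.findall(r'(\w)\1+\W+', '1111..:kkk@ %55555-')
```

A backreference is literal: `\1` must see the identical characters the first group matched.
`findall` collects group 1 from each match (3 total).

['1', 'k', '5']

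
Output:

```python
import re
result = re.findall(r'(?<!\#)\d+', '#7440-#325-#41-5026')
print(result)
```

['440', '25', '1', '5026']

The negative lookahead/lookbehind blocks any match where the forbidden context is present.
Scanning left to right: at [2:5] → '440'; at [8:10] → '25'; at [13:14] → '1'; at [15:19] → '5026'.
Since nothing is captured, `findall` lists the 4 matched substrings directly.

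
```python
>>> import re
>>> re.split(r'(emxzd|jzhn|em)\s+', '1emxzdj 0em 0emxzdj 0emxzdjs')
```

['1emxzdj 0', 'em', '0emxzdj 0emxzdjs']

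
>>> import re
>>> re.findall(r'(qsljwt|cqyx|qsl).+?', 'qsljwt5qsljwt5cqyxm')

['qsljwt', 'qsljwt', 'cqyx']

Alternation isn't longest-match — the leftmost alternative that fits at this position is chosen.
Walking the string: at [0:7] match 'qsljwt5', group 1 = 'qsljwt'; at [7:14] match 'qsljwt5', group 1 = 'qsljwt'; at [14:19] match 'cqyxm', group 1 = 'cqyx'.
`findall` collects group 1 from each match (3 total).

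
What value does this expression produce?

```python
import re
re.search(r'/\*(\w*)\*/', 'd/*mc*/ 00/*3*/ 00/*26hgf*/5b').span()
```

(1, 7)

`search` walks the string left to right and returns the first match it finds.
The match spans [1:7] → '/*mc*/'.
Captured: group 1 = 'mc'.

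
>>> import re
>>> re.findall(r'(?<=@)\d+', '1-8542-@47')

The `(?=…)`/`(?<=…)` assertion just peeks at neighbouring text; it doesn't advance the match position.
With no groups in the pattern, `findall` gives back each whole match — 1 here.

['47']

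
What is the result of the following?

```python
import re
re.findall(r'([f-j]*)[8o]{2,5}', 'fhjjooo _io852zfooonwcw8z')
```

['fhjj', 'i', 'f']

The pattern matches zero or more of a character in [f-j] (captured); then 2 to 5 of one of [8o].
Scanning left to right: at [0:7] match 'fhjjooo', group 1 = 'fhjj'; at [9:12] match 'io8', group 1 = 'i'; at [15:19] match 'fooo', group 1 = 'f'.
One capturing group, so `findall` returns just the captured substring from each match — 3 in all.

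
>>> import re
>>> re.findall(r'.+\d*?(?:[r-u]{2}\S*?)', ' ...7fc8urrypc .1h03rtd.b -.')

[' ...7fc8urrypc .1h03rt']

Pattern: one or more of any character, then zero or more of a digit (lazy); then exactly 2 of a character in [r-u], then zero or more of a non-whitespace character (lazy) (non-capturing group).
Because the quantifier is non-greedy, it stops expanding at the earliest point where the rest of the pattern can succeed.
Matches: at [0:22] → ' ...7fc8urrypc .1h03rt'.
No capturing groups, so `findall` returns the 1 full match string.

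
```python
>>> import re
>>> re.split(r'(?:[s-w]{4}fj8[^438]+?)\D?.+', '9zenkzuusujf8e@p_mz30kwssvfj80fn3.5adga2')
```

['9zenkzuusujf8e@p_mz30k', '']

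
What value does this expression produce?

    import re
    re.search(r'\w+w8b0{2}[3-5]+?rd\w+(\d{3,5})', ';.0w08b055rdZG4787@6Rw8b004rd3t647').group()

The match spans [19:34] → '6Rw8b004rd3t647'.

'6Rw8b004rd3t647'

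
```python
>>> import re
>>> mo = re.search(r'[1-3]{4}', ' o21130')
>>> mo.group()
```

This matches exactly 4 of a character in [1-3].
`re.search` scans for the first position where the pattern succeeds.
The match spans [2:6] → '2113'.

'2113'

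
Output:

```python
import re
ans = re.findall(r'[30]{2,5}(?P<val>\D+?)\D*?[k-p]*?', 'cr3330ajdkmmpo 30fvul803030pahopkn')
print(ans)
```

The pattern matches 2 to 5 of one of [30]; then one or more of a non-digit (lazy) (captured as 'val'); then zero or more of a non-digit (lazy), then zero or more of a character in [k-p] (lazy).
With a single group, `findall` returns only what that group captured — 3 items.

['a', 'f', 'p']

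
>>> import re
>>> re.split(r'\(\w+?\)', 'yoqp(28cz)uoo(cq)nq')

['yoqp', 'uoo', 'nq']

Matches to split on: at [4:10] → '(28cz)'; at [13:17] → '(cq)'.
`split` removes every match and returns the 3 fragments in between.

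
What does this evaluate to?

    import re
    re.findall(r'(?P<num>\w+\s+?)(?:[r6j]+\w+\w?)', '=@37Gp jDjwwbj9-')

This matches one or more of a word character, then one or more of whitespace (lazy) (captured as 'num'); then one or more of one of [r6j], then one or more of a word character, then optionally a word character (non-capturing group).
Matches: at [2:15] match '37Gp jDjwwbj9', group 1 = '37Gp '.
With a single group, `findall` returns only what that group captured — 1 item.

['37Gp ']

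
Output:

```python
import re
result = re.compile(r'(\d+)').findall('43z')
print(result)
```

['43']

The pattern matches one or more of a digit (captured).
Scanning left to right: at [0:2] match '43', group 1 = '43'.
`findall` collects group 1 from the one match (1 total).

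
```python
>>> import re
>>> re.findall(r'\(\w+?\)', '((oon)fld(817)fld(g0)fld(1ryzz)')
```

With no groups in the pattern, `findall` gives back each whole match — 4 here.

['(oon)', '(817)', '(g0)', '(1ryzz)']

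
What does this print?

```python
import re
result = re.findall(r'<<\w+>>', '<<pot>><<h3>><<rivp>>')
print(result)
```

With no groups in the pattern, `findall` gives back each whole match — 3 here.

['<<pot>>', '<<h3>>', '<<rivp>>']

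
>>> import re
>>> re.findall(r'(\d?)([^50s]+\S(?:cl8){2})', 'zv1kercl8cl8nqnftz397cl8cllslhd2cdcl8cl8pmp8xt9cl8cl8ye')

[('', 'zv1kercl8cl8'), ('', 'lhd2cdcl8cl8pmp8xt9cl8cl8')]

This matches optionally a digit (captured); then one or more of any character except [50s], then a non-whitespace character, then the literal 'cl8' repeated 2 times (captured).
Scanning left to right: at [0:12] match 'zv1kercl8cl8', groups = ('', 'zv1kercl8cl8'); at [28:53] match 'lhd2cdcl8cl8pmp8xt9cl8cl8', groups = ('', 'lhd2cdcl8cl8pmp8xt9cl8cl8').
2 groups means each result is a tuple of 2 captured strings — 2 here.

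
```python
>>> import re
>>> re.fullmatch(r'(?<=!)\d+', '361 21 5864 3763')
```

None

`fullmatch` succeeds only if the pattern covers the string from start to end.
Here there's no way to consume every character, so the call returns None.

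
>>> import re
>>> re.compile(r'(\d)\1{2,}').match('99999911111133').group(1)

'9'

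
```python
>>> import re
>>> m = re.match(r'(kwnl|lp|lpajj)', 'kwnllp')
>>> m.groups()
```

The match spans [0:4] → 'kwnl'.
Captured: group 1 = 'kwnl'.

('kwnl',)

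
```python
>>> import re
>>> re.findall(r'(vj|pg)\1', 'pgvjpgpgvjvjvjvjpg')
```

A backreference is literal: `\1` must see the identical characters the first group matched.
`findall` collects group 1 from each match (3 total).

['pg', 'vj', 'vj']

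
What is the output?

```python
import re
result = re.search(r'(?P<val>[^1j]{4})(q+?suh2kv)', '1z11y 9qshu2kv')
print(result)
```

None

The pattern matches exactly 4 of any character except [1j] (captured as 'val'); then one or more of the literal 'q' (lazy), then the literal 'suh', then the literal '2kv' (captured).
Here nothing in the string fits, so the call returns None.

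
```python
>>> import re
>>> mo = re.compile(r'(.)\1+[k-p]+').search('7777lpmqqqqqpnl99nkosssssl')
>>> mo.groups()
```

The match spans [0:7] → '7777lpm'.
Captured: group 1 = '7'.

('7',)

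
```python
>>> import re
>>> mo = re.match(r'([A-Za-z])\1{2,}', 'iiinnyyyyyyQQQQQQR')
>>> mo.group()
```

'iii'

A backreference is literal: `\1` must see the identical characters the first group matched.
With `match`, the pattern is implicitly anchored at the beginning.
The match spans [0:3] → 'iii'.
Captured: group 1 = 'i'.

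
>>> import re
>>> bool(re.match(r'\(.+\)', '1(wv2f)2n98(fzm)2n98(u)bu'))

False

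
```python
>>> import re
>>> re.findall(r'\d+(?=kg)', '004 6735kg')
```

The `(?=…)`/`(?<=…)` assertion just peeks at neighbouring text; it doesn't advance the match position.
No capturing groups, so `findall` returns the 1 full match string.

['6735']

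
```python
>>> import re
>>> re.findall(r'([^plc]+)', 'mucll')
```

One capturing group, so `findall` returns just the captured substring from the one match — 1 in all.

['mu']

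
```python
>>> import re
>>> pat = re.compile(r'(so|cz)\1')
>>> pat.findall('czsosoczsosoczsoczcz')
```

After group 1 captures some text, `\1` only succeeds where that same text appears again.
With a single group, `findall` returns only what that group captured — 3 items.

['so', 'so', 'cz']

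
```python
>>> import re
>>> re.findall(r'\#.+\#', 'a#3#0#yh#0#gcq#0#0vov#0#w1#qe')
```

['#3#0#yh#0#gcq#0#0vov#0#w1#']

Scanning left to right: at [1:27] → '#3#0#yh#0#gcq#0#0vov#0#w1#'.
With no groups in the pattern, `findall` gives back each whole match — 1 here.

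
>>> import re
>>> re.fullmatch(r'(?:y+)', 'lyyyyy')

`re.fullmatch` is like wrapping the pattern in `^…$` (in single-line mode).
Here the string isn't matched end-to-end, so the call returns None.

None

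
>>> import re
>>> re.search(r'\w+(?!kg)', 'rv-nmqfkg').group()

A negative assertion filters positions out without eating any characters.
The match spans [0:2] → 'rv'.

'rv'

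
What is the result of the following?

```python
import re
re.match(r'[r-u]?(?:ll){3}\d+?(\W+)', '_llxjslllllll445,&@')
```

None

The pattern matches optionally a character in [r-u], then the literal 'll' repeated 3 times, then one or more of a digit (lazy); then one or more of a non-word character (captured).
With `match`, the pattern is implicitly anchored at the beginning.
Here the pattern fails at index 0, so the call returns None.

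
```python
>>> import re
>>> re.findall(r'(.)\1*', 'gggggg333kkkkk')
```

['g', '3', 'k']

A backreference is literal: `\1` must see the identical characters the first group matched.
With a single group, `findall` returns only what that group captured — 3 items.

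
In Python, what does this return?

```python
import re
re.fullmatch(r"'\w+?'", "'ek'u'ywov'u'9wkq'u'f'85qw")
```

None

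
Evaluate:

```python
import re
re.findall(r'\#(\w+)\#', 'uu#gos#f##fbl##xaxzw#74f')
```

['gos', 'fbl', 'xaxzw']

Matches: at [2:7] match '#gos#', group 1 = 'gos'; at [9:14] match '#fbl#', group 1 = 'fbl'; at [14:21] match '#xaxzw#', group 1 = 'xaxzw'.
With a single group, `findall` returns only what that group captured — 3 items.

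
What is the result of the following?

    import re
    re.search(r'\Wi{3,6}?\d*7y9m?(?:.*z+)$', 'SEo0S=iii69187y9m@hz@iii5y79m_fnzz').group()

The pattern matches a non-word character, then 3 to 6 of a literal 'i' (lazy); then zero or more of a digit, then the literal '7y9', then optionally the literal 'm'; then zero or more of any character, then one or more of a literal 'z' (non-capturing group); then anchored at the end.
The match spans [5:34] → '=iii69187y9m@hz@iii5y79m_fnzz'.

'=iii69187y9m@hz@iii5y79m_fnzz'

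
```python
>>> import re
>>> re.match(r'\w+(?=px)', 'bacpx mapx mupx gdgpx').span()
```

The lookaround is zero-width — it requires the adjacent text to match without consuming it, so the asserted text isn't part of the match.
`re.match` won't scan ahead — the pattern has to work from the very first character.
The match spans [0:3] → 'bac'.

(0, 3)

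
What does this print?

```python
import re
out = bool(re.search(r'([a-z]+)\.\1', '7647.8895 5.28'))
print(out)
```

False

After group 1 captures some text, `\1` only succeeds where that same text appears again.
`re.search` scans for the first position where the pattern succeeds.
Here no position works, so the call returns None, and `bool(None)` is False.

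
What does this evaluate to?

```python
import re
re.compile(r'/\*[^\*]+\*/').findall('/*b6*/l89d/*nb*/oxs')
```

['/*b6*/', '/*nb*/']

No capturing groups, so `findall` returns the 2 full match strings.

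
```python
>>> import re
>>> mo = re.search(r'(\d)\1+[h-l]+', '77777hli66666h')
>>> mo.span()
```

(0, 8)

The backreference `\1` re-matches whatever the first group consumed, character for character.
`search` walks the string left to right and returns the first match it finds.
The match spans [0:8] → '77777hli'.
Captured: group 1 = '7'.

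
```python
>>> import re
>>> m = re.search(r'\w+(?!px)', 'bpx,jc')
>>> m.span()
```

The negative lookahead/lookbehind blocks any match where the forbidden context is present.
`re.search` tries every starting position until one works.
The match spans [0:3] → 'bpx'.

(0, 3)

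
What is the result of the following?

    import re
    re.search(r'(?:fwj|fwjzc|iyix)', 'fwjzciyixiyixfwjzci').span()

(0, 3)

The regex engine tests alternatives in the order written; an earlier branch that matches wins even if a later one would match more.
Unlike `match`, `search` isn't anchored — it looks for the pattern anywhere in the string.
The match spans [0:3] → 'fwj'.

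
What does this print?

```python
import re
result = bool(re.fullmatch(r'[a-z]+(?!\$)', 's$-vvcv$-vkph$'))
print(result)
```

False

`fullmatch` succeeds only if the pattern covers the string from start to end.
Here the pattern can't cover the whole string, so the call returns None, and `bool(None)` is False.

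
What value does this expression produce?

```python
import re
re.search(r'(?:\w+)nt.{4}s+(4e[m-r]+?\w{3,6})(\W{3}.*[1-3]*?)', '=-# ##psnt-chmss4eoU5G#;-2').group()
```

'psnt-chmss4eoU5G#;-2'

This matches one or more of a word character (non-capturing group); then the literal 'nt', then exactly 4 of any character, then one or more of the literal 's'; then the literal '4e', then one or more of a character in [m-r] (lazy), then 3 to 6 of a word character (captured); then exactly 3 of a non-word character, then zero or more of any character, then zero or more of a character in [1-3] (lazy) (captured).
`search` walks the string left to right and returns the first match it finds.
The match spans [6:26] → 'psnt-chmss4eoU5G#;-2'.
Captured: group 1 = '4eoU5G', group 2 = '#;-2'.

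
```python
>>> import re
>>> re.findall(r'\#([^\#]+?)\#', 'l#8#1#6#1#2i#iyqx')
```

['8', '6', '2i']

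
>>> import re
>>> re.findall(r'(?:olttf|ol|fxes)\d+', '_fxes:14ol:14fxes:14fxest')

[]

`findall` yields the raw match text (0 of them) because the pattern has no groups.
Nothing in the string satisfies the pattern, so the list is empty.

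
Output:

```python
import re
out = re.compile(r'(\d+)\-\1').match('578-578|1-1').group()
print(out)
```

578-578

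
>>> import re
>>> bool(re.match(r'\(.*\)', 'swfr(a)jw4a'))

False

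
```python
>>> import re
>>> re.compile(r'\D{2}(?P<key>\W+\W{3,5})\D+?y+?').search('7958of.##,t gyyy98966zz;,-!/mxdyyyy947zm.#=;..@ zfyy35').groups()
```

The match spans [4:14] → 'of.##,t gy'.
Captured: group 1 = '.##,'.

('.##,',)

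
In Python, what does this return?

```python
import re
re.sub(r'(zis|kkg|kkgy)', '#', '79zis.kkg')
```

'79#.#'

Each match is replaced by '#'.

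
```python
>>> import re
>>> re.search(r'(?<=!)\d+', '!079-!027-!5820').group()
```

The `(?=…)`/`(?<=…)` assertion just peeks at neighbouring text; it doesn't advance the match position.
`re.search` scans for the first position where the pattern succeeds.
The match spans [1:4] → '079'.

'079'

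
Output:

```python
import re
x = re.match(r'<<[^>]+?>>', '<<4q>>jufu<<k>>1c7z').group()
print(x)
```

<<4q>>

`re.match` only tries the pattern at the start of the string.
The match spans [0:6] → '<<4q>>'.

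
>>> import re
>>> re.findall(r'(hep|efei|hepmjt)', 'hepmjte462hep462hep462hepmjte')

['hep', 'hep', 'hep', 'hep']

Alternation isn't longest-match — the leftmost alternative that fits at this position is chosen.
With a single group, `findall` returns only what that group captured — 4 items.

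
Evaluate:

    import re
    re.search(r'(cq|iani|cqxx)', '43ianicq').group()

'iani'

`re.search` tries every starting position until one works.
The match spans [2:6] → 'iani'.
Captured: group 1 = 'iani'.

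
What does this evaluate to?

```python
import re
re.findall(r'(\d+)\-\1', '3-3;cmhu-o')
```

['3']

After group 1 captures some text, `\1` only succeeds where that same text appears again.
Matches: at [0:3] match '3-3', group 1 = '3'.
`findall` collects group 1 from the one match (1 total).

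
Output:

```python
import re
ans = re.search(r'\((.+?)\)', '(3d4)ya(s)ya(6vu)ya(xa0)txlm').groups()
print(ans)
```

('3d4',)

The match spans [0:5] → '(3d4)'.
Captured: group 1 = '3d4'.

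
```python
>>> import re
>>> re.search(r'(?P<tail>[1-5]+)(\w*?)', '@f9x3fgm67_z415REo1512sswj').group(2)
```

The pattern matches one or more of a character in [1-5] (captured as 'tail'); then zero or more of a word character (lazy) (captured).
A `+?`/`*?`/`{m,n}?` starts at its minimum and grows only as far as needed for what follows to match.
`re.search` scans for the first position where the pattern succeeds.
The match spans [4:5] → '3'.
Captured: group 1 = '3', group 2 = ''.

''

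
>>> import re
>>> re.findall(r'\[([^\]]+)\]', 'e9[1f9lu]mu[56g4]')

Matches: at [2:9] match '[1f9lu]', group 1 = '1f9lu'; at [11:17] match '[56g4]', group 1 = '56g4'.
With a single group, `findall` returns only what that group captured — 2 items.

['1f9lu', '56g4']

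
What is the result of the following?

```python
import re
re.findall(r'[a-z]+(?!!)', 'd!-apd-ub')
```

Because the assertion is negative and zero-width, positions next to the forbidden text are skipped.
`findall` yields the raw match text (2 of them) because the pattern has no groups.

['apd', 'ub']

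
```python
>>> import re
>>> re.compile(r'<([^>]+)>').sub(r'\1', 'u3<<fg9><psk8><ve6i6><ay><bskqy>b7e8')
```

'u3<fg9psk8ve6i6aybskqyb7e8'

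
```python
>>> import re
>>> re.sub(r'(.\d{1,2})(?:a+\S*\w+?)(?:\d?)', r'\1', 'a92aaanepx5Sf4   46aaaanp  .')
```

'a92   46  .'

The pattern matches any character, then 1 to 2 of a digit (captured); then one or more of a literal 'a', then zero or more of a non-whitespace character, then one or more of a word character (lazy) (non-capturing group); then optionally a digit (non-capturing group).
Matches: at [0:14] → 'a92aaanepx5Sf4'; at [16:25] → ' 46aaaanp'.
The replacement refers to a captured group, so each match is rewritten using its own captured text.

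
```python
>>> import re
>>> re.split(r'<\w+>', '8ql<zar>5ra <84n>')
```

Splitting on the pattern gives 3 pieces.

['8ql', '5ra ', '']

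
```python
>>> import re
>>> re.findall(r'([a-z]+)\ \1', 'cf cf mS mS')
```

['cf']

`\1` has to match the exact text group 1 already captured.
Matches: at [0:5] match 'cf cf', group 1 = 'cf'.
One capturing group, so `findall` returns just the captured substring from the one match — 1 in all.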